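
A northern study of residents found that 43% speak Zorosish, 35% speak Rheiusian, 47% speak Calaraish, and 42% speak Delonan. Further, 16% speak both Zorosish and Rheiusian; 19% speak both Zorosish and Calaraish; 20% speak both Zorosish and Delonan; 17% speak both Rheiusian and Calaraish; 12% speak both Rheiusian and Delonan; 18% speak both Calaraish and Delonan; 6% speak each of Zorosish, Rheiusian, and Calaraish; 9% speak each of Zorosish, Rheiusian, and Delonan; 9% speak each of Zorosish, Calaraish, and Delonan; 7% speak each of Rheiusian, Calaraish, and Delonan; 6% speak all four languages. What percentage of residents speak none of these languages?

10%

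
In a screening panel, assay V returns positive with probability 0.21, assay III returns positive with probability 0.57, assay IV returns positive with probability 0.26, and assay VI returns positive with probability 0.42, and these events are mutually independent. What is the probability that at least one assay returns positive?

P(none) = (1 − 0.21) × (1 − 0.57) × (1 − 0.26) × (1 − 0.42) = 0.79 × 0.43 × 0.74 × 0.58 = 0.14579924
P(at least one) = 1 − 0.14579924 = 0.85420076

0.85420076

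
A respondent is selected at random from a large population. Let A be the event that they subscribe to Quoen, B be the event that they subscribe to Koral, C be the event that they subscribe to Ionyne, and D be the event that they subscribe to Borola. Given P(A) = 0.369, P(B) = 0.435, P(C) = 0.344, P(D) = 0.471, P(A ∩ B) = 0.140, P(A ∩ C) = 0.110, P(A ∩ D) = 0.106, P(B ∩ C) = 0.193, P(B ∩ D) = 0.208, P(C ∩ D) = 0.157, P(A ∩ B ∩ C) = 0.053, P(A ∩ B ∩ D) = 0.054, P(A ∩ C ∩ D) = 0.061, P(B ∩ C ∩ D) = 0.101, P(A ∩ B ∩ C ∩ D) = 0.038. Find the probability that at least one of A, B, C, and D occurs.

0.936

By inclusion-exclusion,
P(A ∪ B ∪ C ∪ D) = 0.369 + 0.435 + 0.344 + 0.471 − 0.140 − 0.110 − 0.106 − 0.193 − 0.208 − 0.157 + 0.053 + 0.054 + 0.061 + 0.101 − 0.038 = 0.936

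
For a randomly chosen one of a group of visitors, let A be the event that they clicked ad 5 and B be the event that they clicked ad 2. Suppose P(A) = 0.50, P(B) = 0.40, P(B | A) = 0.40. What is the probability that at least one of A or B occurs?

P(A ∩ B) = P(A)·P(B|A) = 0.50 × 0.40 = 0.20
P(A ∪ B) = 0.50 + 0.40 − 0.20 = 0.70

0.70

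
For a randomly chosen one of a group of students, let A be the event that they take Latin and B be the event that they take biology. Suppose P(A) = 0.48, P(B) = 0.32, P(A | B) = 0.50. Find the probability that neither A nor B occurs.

0.36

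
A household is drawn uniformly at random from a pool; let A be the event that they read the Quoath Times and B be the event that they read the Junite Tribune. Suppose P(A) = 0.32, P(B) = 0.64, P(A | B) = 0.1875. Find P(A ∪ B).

0.84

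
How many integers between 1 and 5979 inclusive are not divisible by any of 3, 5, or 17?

Using inclusion–exclusion:
⌊5979/3⌋ + ⌊5979/5⌋ + ⌊5979/17⌋ − ⌊5979/15⌋ − ⌊5979/51⌋ − ⌊5979/85⌋ + ⌊5979/255⌋ = 1993 + 1195 + 351 − 398 − 117 − 70 + 23 = 2977
5979 − 2977 = 3002

3002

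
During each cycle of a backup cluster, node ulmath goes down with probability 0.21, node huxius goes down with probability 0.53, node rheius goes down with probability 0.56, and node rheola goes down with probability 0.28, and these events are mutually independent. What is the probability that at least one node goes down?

P(none) = (1 − 0.21) × (1 − 0.53) × (1 − 0.56) × (1 − 0.28) = 0.79 × 0.47 × 0.44 × 0.72 = 0.11762784
P(at least one) = 1 − 0.11762784 = 0.88237216

0.88237216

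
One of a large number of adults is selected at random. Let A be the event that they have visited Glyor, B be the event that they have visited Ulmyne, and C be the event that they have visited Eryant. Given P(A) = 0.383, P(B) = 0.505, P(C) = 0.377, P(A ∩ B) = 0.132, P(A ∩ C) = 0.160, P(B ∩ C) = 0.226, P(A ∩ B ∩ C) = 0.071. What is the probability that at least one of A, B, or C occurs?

0.818

P(A ∪ B ∪ C) = 0.383 + 0.505 + 0.377 − 0.132 − 0.160 − 0.226 + 0.071 = 0.818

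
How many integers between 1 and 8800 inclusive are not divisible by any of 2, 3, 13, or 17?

2548

⌊8800/2⌋ + ⌊8800/3⌋ + ⌊8800/13⌋ + ⌊8800/17⌋ − ⌊8800/6⌋ − ⌊8800/26⌋ − ⌊8800/34⌋ − ⌊8800/39⌋ − ⌊8800/51⌋ − ⌊8800/221⌋ + ⌊8800/78⌋ + ⌊8800/102⌋ + ⌊8800/442⌋ + ⌊8800/663⌋ − ⌊8800/1326⌋ = 4400 + 2933 + 676 + 517 − 1466 − 338 − 258 − 225 − 172 − 39 + 112 + 86 + 19 + 13 − 6 = 6252
8800 − 6252 = 2548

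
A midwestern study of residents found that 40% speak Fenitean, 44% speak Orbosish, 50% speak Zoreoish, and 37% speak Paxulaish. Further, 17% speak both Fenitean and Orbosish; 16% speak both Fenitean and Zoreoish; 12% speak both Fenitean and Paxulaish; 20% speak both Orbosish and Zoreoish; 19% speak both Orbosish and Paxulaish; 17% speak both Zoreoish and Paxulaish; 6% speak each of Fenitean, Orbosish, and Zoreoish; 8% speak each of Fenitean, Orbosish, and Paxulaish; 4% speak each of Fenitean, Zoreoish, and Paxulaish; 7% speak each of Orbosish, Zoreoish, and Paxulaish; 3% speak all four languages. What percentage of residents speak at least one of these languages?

92%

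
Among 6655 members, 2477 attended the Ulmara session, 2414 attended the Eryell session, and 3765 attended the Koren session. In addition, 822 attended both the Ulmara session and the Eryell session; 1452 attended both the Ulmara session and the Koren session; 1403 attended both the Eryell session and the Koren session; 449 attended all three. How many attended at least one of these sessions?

Inclusion–exclusion gives
N(≥1) = 2477 + 2414 + 3765 − 822 − 1452 − 1403 + 449 = 5428

5428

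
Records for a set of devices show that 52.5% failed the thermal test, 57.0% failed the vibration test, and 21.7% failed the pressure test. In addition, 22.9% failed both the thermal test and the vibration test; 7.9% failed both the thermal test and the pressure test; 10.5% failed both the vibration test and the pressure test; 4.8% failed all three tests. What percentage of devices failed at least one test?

94.7%

By inclusion-exclusion,
P(at least one) = 52.5 + 57.0 + 21.7 − 22.9 − 7.9 − 10.5 + 4.8 = 94.7%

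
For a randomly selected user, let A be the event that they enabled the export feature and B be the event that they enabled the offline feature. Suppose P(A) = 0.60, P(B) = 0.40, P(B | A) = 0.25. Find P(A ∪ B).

0.85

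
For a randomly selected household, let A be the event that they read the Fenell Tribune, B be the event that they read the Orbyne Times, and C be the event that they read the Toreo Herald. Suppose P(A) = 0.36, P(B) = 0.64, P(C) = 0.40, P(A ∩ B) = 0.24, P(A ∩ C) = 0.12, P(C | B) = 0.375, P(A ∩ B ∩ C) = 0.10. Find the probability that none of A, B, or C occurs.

P(B ∩ C) = P(B)·P(C|B) = 0.64 × 0.375 = 0.24
By inclusion–exclusion:
P(A ∪ B ∪ C) = 0.36 + 0.64 + 0.40 − 0.24 − 0.12 − 0.24 + 0.10 = 0.90
P(none) = 1 − 0.90 = 0.10

0.10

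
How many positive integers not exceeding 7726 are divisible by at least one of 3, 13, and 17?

floor(7726/3) + floor(7726/13) + floor(7726/17) − floor(7726/39) − floor(7726/51) − floor(7726/221) + floor(7726/663) = 2575 + 594 + 454 − 198 − 151 − 34 + 11 = 3251

3251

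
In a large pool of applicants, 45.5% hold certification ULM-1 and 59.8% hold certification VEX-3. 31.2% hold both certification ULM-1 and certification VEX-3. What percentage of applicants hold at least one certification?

Inclusion–exclusion gives
P(≥1) = 45.5 + 59.8 − 31.2 = 74.1%

74.1%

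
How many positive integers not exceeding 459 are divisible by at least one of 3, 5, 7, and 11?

268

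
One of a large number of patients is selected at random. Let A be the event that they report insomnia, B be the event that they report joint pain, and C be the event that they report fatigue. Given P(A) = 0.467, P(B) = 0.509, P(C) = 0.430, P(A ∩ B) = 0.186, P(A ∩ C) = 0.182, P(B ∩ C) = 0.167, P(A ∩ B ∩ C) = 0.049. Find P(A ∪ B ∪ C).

0.920

By inclusion-exclusion,
P(A ∪ B ∪ C) = 0.467 + 0.509 + 0.430 − 0.186 − 0.182 − 0.167 + 0.049 = 0.920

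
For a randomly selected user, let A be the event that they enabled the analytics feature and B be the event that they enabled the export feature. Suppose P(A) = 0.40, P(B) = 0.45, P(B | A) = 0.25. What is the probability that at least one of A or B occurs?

0.75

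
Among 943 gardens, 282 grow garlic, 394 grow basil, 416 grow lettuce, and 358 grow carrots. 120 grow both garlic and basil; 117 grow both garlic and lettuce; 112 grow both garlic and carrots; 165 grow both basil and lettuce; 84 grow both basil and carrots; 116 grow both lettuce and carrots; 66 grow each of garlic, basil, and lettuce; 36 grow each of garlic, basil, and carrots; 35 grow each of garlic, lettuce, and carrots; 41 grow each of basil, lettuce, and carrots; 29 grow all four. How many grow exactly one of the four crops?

440

Using the inclusion–exclusion count for exactly one event:
N(exactly one) = 282 + 394 + 416 + 358 − 2·120 − 2·117 − 2·112 − 2·165 − 2·84 − 2·116 + 3·66 + 3·36 + 3·35 + 3·41 − 4·29 = 440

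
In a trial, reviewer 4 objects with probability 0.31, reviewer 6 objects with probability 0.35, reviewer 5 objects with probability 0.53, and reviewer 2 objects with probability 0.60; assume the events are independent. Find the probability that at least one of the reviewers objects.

0.915682

Independence gives P(none) = ∏(1 − pᵢ).
P(none) = (1 − 0.31) × (1 − 0.35) × (1 − 0.53) × (1 − 0.60) = 0.69 × 0.65 × 0.47 × 0.40 = 0.084318
P(at least one) = 1 − 0.084318 = 0.915682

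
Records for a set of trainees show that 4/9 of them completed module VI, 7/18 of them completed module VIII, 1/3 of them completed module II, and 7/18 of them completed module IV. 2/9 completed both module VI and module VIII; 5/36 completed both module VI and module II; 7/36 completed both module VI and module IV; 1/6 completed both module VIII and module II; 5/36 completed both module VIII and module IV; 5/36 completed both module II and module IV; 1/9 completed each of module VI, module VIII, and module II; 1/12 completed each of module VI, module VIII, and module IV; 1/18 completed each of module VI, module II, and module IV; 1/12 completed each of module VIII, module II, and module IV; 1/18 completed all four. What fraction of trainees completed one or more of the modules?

P(at least one) = 4/9 + 7/18 + 1/3 + 7/18 − 2/9 − 5/36 − 7/36 − 1/6 − 5/36 − 5/36 + 1/9 + 1/12 + 1/18 + 1/12 − 1/18 = 5/6

5/6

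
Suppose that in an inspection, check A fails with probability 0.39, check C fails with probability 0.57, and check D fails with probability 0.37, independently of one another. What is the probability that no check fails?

Independence gives P(none) = ∏(1 − pᵢ).
P(none) = (1 − 0.39) × (1 − 0.57) × (1 − 0.37) = 0.61 × 0.43 × 0.63 = 0.165249

0.165249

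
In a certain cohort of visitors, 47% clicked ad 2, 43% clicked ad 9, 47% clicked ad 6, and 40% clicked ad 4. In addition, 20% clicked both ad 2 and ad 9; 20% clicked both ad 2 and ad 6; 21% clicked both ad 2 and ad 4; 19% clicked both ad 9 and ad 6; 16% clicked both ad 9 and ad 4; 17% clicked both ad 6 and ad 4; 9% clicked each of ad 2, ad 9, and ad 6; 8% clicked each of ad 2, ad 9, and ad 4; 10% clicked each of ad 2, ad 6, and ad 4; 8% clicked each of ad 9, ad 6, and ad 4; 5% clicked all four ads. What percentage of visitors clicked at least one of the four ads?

94%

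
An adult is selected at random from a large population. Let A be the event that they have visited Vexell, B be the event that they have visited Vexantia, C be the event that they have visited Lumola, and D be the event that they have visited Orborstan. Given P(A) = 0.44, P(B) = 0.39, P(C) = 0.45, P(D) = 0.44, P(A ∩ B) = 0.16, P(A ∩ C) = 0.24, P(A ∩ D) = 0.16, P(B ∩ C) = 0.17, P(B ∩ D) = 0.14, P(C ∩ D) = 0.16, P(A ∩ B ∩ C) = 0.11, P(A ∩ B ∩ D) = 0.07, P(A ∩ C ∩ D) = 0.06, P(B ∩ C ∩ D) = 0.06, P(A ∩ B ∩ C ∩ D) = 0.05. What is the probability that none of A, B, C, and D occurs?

P(A ∪ B ∪ C ∪ D) = 0.44 + 0.39 + 0.45 + 0.44 − 0.16 − 0.24 − 0.16 − 0.17 − 0.14 − 0.16 + 0.11 + 0.07 + 0.06 + 0.06 − 0.05 = 0.94
P(none) = 1 − 0.94 = 0.06

0.06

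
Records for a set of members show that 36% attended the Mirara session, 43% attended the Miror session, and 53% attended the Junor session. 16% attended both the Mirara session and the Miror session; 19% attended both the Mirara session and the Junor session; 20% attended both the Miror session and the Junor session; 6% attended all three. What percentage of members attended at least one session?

83%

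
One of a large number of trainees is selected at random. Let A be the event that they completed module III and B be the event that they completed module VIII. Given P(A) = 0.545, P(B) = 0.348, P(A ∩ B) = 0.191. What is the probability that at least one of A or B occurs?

0.702

P(A ∪ B) = 0.545 + 0.348 − 0.191 = 0.702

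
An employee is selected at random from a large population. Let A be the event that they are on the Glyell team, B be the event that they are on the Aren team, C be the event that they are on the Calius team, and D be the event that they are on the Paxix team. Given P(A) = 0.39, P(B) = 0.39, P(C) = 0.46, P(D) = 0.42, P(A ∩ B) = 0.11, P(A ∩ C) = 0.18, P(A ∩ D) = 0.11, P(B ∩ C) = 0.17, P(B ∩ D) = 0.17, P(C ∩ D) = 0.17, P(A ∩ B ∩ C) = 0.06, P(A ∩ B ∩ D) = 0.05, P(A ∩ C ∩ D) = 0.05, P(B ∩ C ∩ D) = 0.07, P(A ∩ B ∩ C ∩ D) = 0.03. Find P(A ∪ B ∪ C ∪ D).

P(A ∪ B ∪ C ∪ D) = 0.39 + 0.39 + 0.46 + 0.42 − 0.11 − 0.18 − 0.11 − 0.17 − 0.17 − 0.17 + 0.06 + 0.05 + 0.05 + 0.07 − 0.03 = 0.95

0.95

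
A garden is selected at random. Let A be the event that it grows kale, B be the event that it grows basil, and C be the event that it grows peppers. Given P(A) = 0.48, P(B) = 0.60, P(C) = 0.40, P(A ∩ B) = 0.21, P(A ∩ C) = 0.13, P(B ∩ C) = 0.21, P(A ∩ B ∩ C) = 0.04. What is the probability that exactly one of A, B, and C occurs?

0.50

P(exactly one) = 0.48 + 0.60 + 0.40 − 2·0.21 − 2·0.13 − 2·0.21 + 3·0.04 = 0.50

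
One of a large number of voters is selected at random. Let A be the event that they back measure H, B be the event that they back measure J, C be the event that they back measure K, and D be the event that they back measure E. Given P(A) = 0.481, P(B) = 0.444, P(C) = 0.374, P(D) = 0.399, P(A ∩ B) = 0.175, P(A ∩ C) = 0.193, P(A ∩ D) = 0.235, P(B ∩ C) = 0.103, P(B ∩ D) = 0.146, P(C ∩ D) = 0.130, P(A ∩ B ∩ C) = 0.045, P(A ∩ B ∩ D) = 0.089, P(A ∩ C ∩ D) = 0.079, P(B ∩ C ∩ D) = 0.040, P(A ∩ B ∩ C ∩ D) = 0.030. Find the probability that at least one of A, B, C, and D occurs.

Using inclusion–exclusion:
P(A ∪ B ∪ C ∪ D) = 0.481 + 0.444 + 0.374 + 0.399 − 0.175 − 0.193 − 0.235 − 0.103 − 0.146 − 0.130 + 0.045 + 0.089 + 0.079 + 0.040 − 0.030 = 0.939

0.939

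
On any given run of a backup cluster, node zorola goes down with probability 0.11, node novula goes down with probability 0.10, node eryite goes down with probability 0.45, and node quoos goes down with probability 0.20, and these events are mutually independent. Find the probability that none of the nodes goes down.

0.35244

P(none) = (1 − 0.11) × (1 − 0.10) × (1 − 0.45) × (1 − 0.20) = 0.89 × 0.90 × 0.55 × 0.80 = 0.35244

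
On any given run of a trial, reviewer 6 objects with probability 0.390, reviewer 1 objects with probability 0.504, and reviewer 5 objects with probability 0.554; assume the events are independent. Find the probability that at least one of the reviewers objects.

0.86505824

P(none) = (1 − 0.390) × (1 − 0.504) × (1 − 0.554) = 0.610 × 0.496 × 0.446 = 0.13494176
P(at least one) = 1 − 0.13494176 = 0.86505824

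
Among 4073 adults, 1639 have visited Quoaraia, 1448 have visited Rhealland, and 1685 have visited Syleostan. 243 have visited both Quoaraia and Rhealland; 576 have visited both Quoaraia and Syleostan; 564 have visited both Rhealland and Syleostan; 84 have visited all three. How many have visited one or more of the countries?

|at least one| = 1639 + 1448 + 1685 − 243 − 576 − 564 + 84 = 3473

3473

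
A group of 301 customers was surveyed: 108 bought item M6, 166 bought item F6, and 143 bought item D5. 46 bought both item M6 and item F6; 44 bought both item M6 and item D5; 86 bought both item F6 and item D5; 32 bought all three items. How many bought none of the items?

28

N(≥1) = 108 + 166 + 143 − 46 − 44 − 86 + 32 = 273
None: 301 − 273 = 28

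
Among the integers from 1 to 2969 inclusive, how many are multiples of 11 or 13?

Inclusion–exclusion gives
269 + 228 − 20 = 477

477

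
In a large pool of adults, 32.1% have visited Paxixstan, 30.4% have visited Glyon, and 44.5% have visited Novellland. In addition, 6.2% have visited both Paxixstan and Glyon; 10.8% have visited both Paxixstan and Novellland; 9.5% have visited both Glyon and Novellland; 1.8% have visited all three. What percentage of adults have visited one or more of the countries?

82.3%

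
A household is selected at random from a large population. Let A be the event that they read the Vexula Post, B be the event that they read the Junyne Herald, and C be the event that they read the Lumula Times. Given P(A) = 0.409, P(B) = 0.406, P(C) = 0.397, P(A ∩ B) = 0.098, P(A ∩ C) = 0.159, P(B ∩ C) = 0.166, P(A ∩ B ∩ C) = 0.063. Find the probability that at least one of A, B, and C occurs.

0.852

P(A ∪ B ∪ C) = 0.409 + 0.406 + 0.397 − 0.098 − 0.159 − 0.166 + 0.063 = 0.852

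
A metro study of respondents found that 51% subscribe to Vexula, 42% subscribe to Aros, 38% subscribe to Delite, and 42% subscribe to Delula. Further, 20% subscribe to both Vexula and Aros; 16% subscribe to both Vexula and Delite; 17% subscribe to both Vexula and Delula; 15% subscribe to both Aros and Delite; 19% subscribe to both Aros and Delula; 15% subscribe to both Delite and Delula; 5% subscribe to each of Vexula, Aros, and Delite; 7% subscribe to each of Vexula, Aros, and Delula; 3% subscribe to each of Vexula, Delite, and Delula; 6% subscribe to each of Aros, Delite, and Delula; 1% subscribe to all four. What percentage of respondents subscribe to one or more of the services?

P(≥1) = 51 + 42 + 38 + 42 − 20 − 16 − 17 − 15 − 19 − 15 + 5 + 7 + 3 + 6 − 1 = 91%

91%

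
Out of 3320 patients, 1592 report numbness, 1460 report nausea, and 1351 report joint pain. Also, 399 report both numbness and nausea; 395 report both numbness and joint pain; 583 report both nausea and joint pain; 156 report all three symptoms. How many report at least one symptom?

By inclusion–exclusion:
|union| = 1592 + 1460 + 1351 − 399 − 395 − 583 + 156 = 3182

3182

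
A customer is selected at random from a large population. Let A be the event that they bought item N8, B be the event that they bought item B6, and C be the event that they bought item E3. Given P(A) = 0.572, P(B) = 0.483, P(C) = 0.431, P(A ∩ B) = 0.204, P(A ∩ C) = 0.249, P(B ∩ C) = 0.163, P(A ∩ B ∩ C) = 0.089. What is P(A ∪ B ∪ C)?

0.959

P(A ∪ B ∪ C) = 0.572 + 0.483 + 0.431 − 0.204 − 0.249 − 0.163 + 0.089 = 0.959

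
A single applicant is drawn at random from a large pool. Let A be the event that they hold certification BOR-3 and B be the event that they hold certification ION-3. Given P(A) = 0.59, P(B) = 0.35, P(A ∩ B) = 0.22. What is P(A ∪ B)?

P(A ∪ B) = 0.59 + 0.35 − 0.22 = 0.72

0.72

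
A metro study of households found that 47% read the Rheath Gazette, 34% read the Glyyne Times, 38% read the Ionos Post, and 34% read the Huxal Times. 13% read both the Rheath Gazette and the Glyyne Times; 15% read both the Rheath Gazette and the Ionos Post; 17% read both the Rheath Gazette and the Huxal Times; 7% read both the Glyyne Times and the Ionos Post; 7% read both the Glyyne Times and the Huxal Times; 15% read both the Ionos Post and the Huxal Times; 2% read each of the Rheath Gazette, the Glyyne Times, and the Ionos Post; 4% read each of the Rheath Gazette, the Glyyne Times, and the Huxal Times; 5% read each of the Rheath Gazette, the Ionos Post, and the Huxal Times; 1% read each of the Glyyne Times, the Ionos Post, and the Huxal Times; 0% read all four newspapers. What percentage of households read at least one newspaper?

91%

P(≥1) = 47 + 34 + 38 + 34 − 13 − 15 − 17 − 7 − 7 − 15 + 2 + 4 + 5 + 1 − 0 = 91%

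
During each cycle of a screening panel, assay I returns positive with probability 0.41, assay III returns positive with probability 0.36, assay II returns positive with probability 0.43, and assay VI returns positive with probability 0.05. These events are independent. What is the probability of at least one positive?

P(none) = (1 − 0.41) × (1 − 0.36) × (1 − 0.43) × (1 − 0.05) = 0.59 × 0.64 × 0.57 × 0.95 = 0.2044704
P(at least one) = 1 − 0.2044704 = 0.7955296

0.7955296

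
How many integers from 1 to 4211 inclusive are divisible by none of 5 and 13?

⌊4211/5⌋ + ⌊4211/13⌋ − ⌊4211/65⌋ = 842 + 323 − 64 = 1101
4211 − 1101 = 3110

3110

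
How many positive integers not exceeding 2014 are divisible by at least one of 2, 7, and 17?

1007 + 287 + 118 − 143 − 59 − 16 + 8 = 1202

1202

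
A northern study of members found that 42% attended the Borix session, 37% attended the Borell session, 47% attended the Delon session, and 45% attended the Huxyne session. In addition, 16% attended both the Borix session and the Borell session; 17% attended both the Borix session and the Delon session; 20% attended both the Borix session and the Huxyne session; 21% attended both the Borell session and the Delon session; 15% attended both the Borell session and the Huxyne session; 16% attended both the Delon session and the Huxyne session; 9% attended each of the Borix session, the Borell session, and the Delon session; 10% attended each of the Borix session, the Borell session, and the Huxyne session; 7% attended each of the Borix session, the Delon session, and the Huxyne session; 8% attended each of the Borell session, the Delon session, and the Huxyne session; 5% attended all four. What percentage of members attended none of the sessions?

5%

P(at least one) = 42 + 37 + 47 + 45 − 16 − 17 − 20 − 21 − 15 − 16 + 9 + 10 + 7 + 8 − 5 = 95%
P(none) = 100% − 95% = 5%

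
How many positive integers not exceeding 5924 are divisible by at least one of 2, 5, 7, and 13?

4048

By inclusion–exclusion:
2962 + 1184 + 846 + 455 − 592 − 423 − 227 − 169 − 91 − 65 + 84 + 45 + 32 + 13 − 6 = 4048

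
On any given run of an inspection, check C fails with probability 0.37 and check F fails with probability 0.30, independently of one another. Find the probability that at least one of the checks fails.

Since the events are independent, P(none) is the product of the individual non-occurrence probabilities.
P(none) = (1 − 0.37) × (1 − 0.30) = 0.63 × 0.70 = 0.441
P(at least one) = 1 − 0.441 = 0.559

0.559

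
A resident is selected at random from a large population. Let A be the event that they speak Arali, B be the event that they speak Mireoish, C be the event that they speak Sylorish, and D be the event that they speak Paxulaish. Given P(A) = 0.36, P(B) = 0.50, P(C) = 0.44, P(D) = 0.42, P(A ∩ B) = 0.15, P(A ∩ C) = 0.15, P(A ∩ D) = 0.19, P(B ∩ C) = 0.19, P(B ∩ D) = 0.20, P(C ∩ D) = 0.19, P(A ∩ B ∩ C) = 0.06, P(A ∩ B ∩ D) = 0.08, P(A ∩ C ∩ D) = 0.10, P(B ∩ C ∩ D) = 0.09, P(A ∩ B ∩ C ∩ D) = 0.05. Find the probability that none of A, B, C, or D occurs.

By inclusion–exclusion:
P(A ∪ B ∪ C ∪ D) = 0.36 + 0.50 + 0.44 + 0.42 − 0.15 − 0.15 − 0.19 − 0.19 − 0.20 − 0.19 + 0.06 + 0.08 + 0.10 + 0.09 − 0.05 = 0.93
P(none) = 1 − 0.93 = 0.07

0.07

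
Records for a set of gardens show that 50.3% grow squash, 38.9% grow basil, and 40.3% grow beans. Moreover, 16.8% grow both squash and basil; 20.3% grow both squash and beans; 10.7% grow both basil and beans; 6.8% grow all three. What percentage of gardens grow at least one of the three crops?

P(union) = 50.3 + 38.9 + 40.3 − 16.8 − 20.3 − 10.7 + 6.8 = 88.5%

88.5%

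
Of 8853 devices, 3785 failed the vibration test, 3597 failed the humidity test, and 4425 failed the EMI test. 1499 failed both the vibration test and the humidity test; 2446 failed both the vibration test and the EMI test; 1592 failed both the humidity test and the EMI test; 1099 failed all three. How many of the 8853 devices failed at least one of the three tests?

7369

Inclusion–exclusion gives
|at least one| = 3785 + 3597 + 4425 − 1499 − 2446 − 1592 + 1099 = 7369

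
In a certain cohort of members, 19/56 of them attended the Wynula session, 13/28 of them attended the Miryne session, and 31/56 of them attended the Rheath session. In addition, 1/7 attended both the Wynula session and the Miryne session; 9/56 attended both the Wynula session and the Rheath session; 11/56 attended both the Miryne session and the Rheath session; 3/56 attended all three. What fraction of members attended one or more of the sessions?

51/56

Inclusion–exclusion gives
P(union) = 19/56 + 13/28 + 31/56 − 1/7 − 9/56 − 11/56 + 3/56 = 51/56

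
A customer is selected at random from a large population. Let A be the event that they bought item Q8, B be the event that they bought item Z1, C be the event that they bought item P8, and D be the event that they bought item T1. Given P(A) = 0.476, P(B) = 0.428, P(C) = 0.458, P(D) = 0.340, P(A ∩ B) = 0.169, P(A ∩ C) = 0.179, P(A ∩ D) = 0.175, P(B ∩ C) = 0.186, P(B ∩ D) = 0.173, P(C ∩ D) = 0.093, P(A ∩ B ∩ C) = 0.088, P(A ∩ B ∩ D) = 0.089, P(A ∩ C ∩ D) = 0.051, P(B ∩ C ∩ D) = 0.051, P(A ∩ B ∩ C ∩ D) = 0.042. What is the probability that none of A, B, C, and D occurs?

0.036

Apply inclusion-exclusion:
P(A ∪ B ∪ C ∪ D) = 0.476 + 0.428 + 0.458 + 0.340 − 0.169 − 0.179 − 0.175 − 0.186 − 0.173 − 0.093 + 0.088 + 0.089 + 0.051 + 0.051 − 0.042 = 0.964
P(none) = 1 − 0.964 = 0.036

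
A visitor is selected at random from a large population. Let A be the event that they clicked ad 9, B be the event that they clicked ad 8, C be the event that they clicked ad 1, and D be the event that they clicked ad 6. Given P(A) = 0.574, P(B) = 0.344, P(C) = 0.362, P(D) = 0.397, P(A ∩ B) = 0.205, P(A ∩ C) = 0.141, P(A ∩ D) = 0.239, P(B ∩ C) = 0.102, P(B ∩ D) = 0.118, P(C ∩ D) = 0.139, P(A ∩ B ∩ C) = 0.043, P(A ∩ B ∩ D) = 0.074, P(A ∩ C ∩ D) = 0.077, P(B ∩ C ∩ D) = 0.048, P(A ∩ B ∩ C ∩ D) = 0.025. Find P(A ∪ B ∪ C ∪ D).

By inclusion–exclusion:
P(A ∪ B ∪ C ∪ D) = 0.574 + 0.344 + 0.362 + 0.397 − 0.205 − 0.141 − 0.239 − 0.102 − 0.118 − 0.139 + 0.043 + 0.074 + 0.077 + 0.048 − 0.025 = 0.950

0.950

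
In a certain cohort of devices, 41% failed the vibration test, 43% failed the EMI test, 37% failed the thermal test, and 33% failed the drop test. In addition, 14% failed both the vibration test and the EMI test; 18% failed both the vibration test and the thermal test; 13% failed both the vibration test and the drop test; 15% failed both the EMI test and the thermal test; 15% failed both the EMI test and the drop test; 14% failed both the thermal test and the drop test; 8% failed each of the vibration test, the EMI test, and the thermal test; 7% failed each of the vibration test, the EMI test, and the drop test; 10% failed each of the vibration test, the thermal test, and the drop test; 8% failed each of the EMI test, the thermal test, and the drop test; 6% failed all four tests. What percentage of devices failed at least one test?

Using inclusion–exclusion:
P(at least one) = 41 + 43 + 37 + 33 − 14 − 18 − 13 − 15 − 15 − 14 + 8 + 7 + 10 + 8 − 6 = 92%

92%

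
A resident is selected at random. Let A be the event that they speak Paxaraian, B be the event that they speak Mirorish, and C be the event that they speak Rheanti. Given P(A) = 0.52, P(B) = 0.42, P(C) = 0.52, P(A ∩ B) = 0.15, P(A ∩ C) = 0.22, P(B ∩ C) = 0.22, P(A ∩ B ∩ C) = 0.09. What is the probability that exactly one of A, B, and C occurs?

0.55

P(exactly one) = 0.52 + 0.42 + 0.52 − 2·0.15 − 2·0.22 − 2·0.22 + 3·0.09 = 0.55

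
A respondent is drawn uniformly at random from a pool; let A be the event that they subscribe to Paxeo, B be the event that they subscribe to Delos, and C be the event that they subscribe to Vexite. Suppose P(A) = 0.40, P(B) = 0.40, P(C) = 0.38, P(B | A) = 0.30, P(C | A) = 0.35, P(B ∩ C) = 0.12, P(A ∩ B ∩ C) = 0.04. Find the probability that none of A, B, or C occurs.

0.16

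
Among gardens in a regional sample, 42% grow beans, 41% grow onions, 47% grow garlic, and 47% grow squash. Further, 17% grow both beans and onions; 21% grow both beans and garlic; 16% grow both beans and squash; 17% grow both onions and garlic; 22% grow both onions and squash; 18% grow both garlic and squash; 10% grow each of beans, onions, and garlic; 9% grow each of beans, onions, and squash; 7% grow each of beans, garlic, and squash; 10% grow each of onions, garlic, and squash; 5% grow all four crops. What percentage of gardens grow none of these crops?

3%

By inclusion-exclusion,
P(≥1) = 42 + 41 + 47 + 47 − 17 − 21 − 16 − 17 − 22 − 18 + 10 + 9 + 7 + 10 − 5 = 97%
P(none) = 100% − 97% = 3%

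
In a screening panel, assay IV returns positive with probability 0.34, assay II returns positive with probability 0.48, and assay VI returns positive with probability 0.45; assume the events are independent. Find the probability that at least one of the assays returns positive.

P(none) = (1 − 0.34) × (1 − 0.48) × (1 − 0.45) = 0.66 × 0.52 × 0.55 = 0.18876
P(at least one) = 1 − 0.18876 = 0.81124

0.81124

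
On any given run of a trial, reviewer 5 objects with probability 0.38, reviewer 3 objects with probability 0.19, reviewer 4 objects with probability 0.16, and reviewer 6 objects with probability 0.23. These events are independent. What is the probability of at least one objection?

0.67517704

P(none) = (1 − 0.38) × (1 − 0.19) × (1 − 0.16) × (1 − 0.23) = 0.62 × 0.81 × 0.84 × 0.77 = 0.32482296
P(at least one) = 1 − 0.32482296 = 0.67517704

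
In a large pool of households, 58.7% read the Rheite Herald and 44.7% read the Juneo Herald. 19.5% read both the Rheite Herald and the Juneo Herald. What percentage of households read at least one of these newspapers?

83.9%

Using inclusion–exclusion:
P(≥1) = 58.7 + 44.7 − 19.5 = 83.9%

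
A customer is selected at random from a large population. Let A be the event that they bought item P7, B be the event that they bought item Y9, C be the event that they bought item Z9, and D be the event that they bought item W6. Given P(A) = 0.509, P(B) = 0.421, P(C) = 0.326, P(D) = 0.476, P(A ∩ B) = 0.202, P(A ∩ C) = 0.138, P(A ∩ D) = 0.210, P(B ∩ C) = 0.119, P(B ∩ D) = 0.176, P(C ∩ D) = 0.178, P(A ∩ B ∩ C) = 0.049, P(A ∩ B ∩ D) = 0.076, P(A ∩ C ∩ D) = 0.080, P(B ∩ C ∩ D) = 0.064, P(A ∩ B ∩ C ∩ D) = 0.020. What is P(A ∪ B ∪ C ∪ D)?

0.958

P(A ∪ B ∪ C ∪ D) = 0.509 + 0.421 + 0.326 + 0.476 − 0.202 − 0.138 − 0.210 − 0.119 − 0.176 − 0.178 + 0.049 + 0.076 + 0.080 + 0.064 − 0.020 = 0.958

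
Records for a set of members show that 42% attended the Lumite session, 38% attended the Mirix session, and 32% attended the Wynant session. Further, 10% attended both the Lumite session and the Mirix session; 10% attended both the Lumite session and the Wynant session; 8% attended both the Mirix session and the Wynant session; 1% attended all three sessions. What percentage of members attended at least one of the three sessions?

85%

P(≥1) = 42 + 38 + 32 − 10 − 10 − 8 + 1 = 85%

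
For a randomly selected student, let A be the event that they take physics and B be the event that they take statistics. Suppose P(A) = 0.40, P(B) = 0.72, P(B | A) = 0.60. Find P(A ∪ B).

P(A ∩ B) = P(A)·P(B|A) = 0.40 × 0.60 = 0.24
Inclusion–exclusion gives
P(A ∪ B) = 0.40 + 0.72 − 0.24 = 0.88

0.88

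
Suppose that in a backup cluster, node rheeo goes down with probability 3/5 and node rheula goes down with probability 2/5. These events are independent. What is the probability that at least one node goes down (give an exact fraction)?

19/25

P(none) = (1 − 3/5) × (1 − 2/5) = 2/5 × 3/5 = 6/25
P(at least one) = 1 − 6/25 = 19/25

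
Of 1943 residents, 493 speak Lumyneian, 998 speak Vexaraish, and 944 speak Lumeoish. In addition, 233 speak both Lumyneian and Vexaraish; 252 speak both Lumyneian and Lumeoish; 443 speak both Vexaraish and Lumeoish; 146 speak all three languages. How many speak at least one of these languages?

1653

|union| = 493 + 998 + 944 − 233 − 252 − 443 + 146 = 1653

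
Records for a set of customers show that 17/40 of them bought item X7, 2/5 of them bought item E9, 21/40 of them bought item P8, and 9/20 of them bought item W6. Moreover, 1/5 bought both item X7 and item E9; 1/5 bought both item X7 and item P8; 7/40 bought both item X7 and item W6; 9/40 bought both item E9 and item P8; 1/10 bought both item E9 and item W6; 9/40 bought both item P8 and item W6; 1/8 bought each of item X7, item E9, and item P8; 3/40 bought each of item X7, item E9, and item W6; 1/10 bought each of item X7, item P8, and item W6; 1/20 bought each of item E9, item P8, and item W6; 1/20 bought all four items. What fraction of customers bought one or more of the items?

39/40

Apply inclusion-exclusion:
P(union) = 17/40 + 2/5 + 21/40 + 9/20 − 1/5 − 1/5 − 7/40 − 9/40 − 1/10 − 9/40 + 1/8 + 3/40 + 1/10 + 1/20 − 1/20 = 39/40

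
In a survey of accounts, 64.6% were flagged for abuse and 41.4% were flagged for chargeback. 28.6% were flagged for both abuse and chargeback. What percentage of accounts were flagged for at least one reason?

P(≥1) = 64.6 + 41.4 − 28.6 = 77.4%

77.4%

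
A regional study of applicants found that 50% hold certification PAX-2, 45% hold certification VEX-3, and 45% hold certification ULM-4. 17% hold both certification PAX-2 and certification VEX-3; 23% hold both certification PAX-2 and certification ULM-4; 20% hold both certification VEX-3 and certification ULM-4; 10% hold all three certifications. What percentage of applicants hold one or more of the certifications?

90%

P(at least one) = 50 + 45 + 45 − 17 − 23 − 20 + 10 = 90%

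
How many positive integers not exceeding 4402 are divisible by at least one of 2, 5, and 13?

By inclusion-exclusion,
floor(4402/2) + floor(4402/5) + floor(4402/13) − floor(4402/10) − floor(4402/26) − floor(4402/65) + floor(4402/130) = 2201 + 880 + 338 − 440 − 169 − 67 + 33 = 2776

2776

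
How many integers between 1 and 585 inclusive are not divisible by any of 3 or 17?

Apply inclusion-exclusion:
195 + 34 − 11 = 218
585 − 218 = 367

367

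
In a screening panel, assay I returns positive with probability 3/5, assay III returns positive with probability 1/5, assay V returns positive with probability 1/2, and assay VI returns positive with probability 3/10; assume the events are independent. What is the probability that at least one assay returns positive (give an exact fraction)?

111/125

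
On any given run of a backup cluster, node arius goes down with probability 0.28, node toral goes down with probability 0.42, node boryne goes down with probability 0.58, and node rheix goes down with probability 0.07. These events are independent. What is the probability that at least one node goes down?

Since the events are independent, P(none) is the product of the individual non-occurrence probabilities.
P(none) = (1 − 0.28) × (1 − 0.42) × (1 − 0.58) × (1 − 0.07) = 0.72 × 0.58 × 0.42 × 0.93 = 0.16311456
P(at least one) = 1 − 0.16311456 = 0.83688544

0.83688544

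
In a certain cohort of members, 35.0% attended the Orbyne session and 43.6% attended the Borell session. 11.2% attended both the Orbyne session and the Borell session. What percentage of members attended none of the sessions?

Inclusion–exclusion gives
P(union) = 35.0 + 43.6 − 11.2 = 67.4%
P(none) = 100% − 67.4% = 32.6%

32.6%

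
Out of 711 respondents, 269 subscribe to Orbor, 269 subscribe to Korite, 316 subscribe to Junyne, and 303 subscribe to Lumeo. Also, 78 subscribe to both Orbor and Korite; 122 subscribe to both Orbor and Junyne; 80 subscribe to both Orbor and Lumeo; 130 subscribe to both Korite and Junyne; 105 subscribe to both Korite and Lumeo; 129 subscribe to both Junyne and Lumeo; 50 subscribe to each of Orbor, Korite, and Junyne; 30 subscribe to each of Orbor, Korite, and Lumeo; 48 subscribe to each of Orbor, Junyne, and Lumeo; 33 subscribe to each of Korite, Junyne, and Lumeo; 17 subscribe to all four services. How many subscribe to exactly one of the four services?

284

Using the inclusion–exclusion count for exactly one event:
N(exactly one) = 269 + 269 + 316 + 303 − 2·78 − 2·122 − 2·80 − 2·130 − 2·105 − 2·129 + 3·50 + 3·30 + 3·48 + 3·33 − 4·17 = 284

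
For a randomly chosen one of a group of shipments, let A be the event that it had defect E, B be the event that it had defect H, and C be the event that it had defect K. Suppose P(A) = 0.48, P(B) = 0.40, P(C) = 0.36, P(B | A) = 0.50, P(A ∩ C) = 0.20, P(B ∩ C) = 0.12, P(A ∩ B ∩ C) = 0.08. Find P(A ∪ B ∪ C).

P(A ∩ B) = P(A)·P(B|A) = 0.48 × 0.50 = 0.24
By inclusion-exclusion,
P(A ∪ B ∪ C) = 0.48 + 0.40 + 0.36 − 0.24 − 0.20 − 0.12 + 0.08 = 0.76

0.76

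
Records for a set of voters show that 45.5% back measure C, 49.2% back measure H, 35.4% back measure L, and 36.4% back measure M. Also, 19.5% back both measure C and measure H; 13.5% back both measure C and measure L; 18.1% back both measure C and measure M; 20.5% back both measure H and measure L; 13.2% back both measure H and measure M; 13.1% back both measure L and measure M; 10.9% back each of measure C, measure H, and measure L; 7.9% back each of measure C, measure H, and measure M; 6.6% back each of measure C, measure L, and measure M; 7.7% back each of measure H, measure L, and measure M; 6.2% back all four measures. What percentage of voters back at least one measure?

95.5%

Apply inclusion-exclusion:
P(union) = 45.5 + 49.2 + 35.4 + 36.4 − 19.5 − 13.5 − 18.1 − 20.5 − 13.2 − 13.1 + 10.9 + 7.9 + 6.6 + 7.7 − 6.2 = 95.5%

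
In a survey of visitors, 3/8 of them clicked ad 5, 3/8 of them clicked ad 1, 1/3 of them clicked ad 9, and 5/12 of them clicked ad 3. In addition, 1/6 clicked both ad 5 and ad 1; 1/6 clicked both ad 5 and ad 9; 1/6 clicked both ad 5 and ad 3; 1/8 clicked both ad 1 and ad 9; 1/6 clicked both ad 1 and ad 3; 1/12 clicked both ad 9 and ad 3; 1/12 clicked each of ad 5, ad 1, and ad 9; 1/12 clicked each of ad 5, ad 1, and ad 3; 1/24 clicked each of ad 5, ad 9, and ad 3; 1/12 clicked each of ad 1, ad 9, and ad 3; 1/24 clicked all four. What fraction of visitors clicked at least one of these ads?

7/8

By inclusion–exclusion:
P(union) = 3/8 + 3/8 + 1/3 + 5/12 − 1/6 − 1/6 − 1/6 − 1/8 − 1/6 − 1/12 + 1/12 + 1/12 + 1/24 + 1/12 − 1/24 = 7/8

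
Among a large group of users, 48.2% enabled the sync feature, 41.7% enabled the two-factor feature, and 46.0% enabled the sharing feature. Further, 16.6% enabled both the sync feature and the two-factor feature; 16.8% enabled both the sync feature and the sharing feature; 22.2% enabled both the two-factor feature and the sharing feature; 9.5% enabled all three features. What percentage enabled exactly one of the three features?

Using the inclusion–exclusion count for exactly one event:
P(exactly one) = 48.2 + 41.7 + 46.0 − 2·16.6 − 2·16.8 − 2·22.2 + 3·9.5 = 53.2%

53.2%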